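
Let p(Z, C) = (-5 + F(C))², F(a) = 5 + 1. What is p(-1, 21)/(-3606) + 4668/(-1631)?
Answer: -16834439/5881386 ≈ -2.8623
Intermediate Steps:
F(a) = 6
p(Z, C) = 1 (p(Z, C) = (-5 + 6)² = 1² = 1)
p(-1, 21)/(-3606) + 4668/(-1631) = 1/(-3606) + 4668/(-1631) = 1*(-1/3606) + 4668*(-1/1631) = -1/3606 - 4668/1631 = -16834439/5881386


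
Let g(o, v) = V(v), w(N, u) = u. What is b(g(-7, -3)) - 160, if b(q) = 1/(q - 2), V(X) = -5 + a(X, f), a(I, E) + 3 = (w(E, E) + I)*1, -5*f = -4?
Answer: -9765/61 ≈ -160.08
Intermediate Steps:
f = ⅘ (f = -⅕*(-4) = ⅘ ≈ 0.80000)
a(I, E) = -3 + E + I (a(I, E) = -3 + (E + I)*1 = -3 + (E + I) = -3 + E + I)
V(X) = -36/5 + X (V(X) = -5 + (-3 + ⅘ + X) = -5 + (-11/5 + X) = -36/5 + X)
g(o, v) = -36/5 + v
b(q) = 1/(-2 + q)
b(g(-7, -3)) - 160 = 1/(-2 + (-36/5 - 3)) - 160 = 1/(-2 - 51/5) - 160 = 1/(-61/5) - 160 = -5/61 - 160 = -9765/61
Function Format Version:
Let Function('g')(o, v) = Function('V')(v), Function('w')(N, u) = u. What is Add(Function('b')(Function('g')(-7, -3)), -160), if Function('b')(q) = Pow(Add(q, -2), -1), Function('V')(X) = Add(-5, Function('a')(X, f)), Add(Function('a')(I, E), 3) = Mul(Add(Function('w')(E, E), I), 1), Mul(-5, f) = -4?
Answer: Rational(-9765, 61) ≈ -160.08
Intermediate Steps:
f = Rational(4, 5) (f = Mul(Rational(-1, 5), -4) = Rational(4, 5) ≈ 0.80000)
Function('a')(I, E) = Add(-3, E, I) (Function('a')(I, E) = Add(-3, Mul(Add(E, I), 1)) = Add(-3, Add(E, I)) = Add(-3, E, I))
Function('V')(X) = Add(Rational(-36, 5), X) (Function('V')(X) = Add(-5, Add(-3, Rational(4, 5), X)) = Add(-5, Add(Rational(-11, 5), X)) = Add(Rational(-36, 5), X))
Function('g')(o, v) = Add(Rational(-36, 5), v)
Function('b')(q) = Pow(Add(-2, q), -1)
Add(Function('b')(Function('g')(-7, -3)), -160) = Add(Pow(Add(-2, Add(Rational(-36, 5), -3)), -1), -160) = Add(Pow(Add(-2, Rational(-51, 5)), -1), -160) = Add(Pow(Rational(-61, 5), -1), -160) = Add(Rational(-5, 61), -160) = Rational(-9765, 61)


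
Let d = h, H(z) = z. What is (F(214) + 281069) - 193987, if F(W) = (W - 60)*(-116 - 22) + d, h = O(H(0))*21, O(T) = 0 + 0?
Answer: 65830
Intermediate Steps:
O(T) = 0
h = 0 (h = 0*21 = 0)
d = 0
F(W) = 8280 - 138*W (F(W) = (W - 60)*(-116 - 22) + 0 = (-60 + W)*(-138) + 0 = (8280 - 138*W) + 0 = 8280 - 138*W)
(F(214) + 281069) - 193987 = ((8280 - 138*214) + 281069) - 193987 = ((8280 - 29532) + 281069) - 193987 = (-21252 + 281069) - 193987 = 259817 - 193987 = 65830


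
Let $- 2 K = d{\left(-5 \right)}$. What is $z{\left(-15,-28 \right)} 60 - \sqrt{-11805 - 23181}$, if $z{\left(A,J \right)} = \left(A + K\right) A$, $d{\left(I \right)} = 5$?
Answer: $15750 - 7 i \sqrt{714} \approx 15750.0 - 187.05 i$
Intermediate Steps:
$K = - \frac{5}{2}$ ($K = \left(- \frac{1}{2}\right) 5 = - \frac{5}{2} \approx -2.5$)
$z{\left(A,J \right)} = A \left(- \frac{5}{2} + A\right)$ ($z{\left(A,J \right)} = \left(A - \frac{5}{2}\right) A = \left(- \frac{5}{2} + A\right) A = A \left(- \frac{5}{2} + A\right)$)
$z{\left(-15,-28 \right)} 60 - \sqrt{-11805 - 23181} = \frac{1}{2} \left(-15\right) \left(-5 + 2 \left(-15\right)\right) 60 - \sqrt{-11805 - 23181} = \frac{1}{2} \left(-15\right) \left(-5 - 30\right) 60 - \sqrt{-34986} = \frac{1}{2} \left(-15\right) \left(-35\right) 60 - 7 i \sqrt{714} = \frac{525}{2} \cdot 60 - 7 i \sqrt{714} = 15750 - 7 i \sqrt{714}$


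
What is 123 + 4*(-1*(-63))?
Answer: 375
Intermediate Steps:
123 + 4*(-1*(-63)) = 123 + 4*63 = 123 + 252 = 375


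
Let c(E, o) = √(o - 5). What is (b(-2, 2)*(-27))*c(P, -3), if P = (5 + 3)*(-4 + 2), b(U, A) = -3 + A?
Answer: 54*I*√2 ≈ 76.368*I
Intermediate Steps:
P = -16 (P = 8*(-2) = -16)
c(E, o) = √(-5 + o)
(b(-2, 2)*(-27))*c(P, -3) = ((-3 + 2)*(-27))*√(-5 - 3) = (-1*(-27))*√(-8) = 27*(2*I*√2) = 54*I*√2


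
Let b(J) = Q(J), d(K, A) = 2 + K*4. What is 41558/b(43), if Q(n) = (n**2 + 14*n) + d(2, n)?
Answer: 41558/2461 ≈ 16.887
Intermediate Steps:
d(K, A) = 2 + 4*K
Q(n) = 10 + n**2 + 14*n (Q(n) = (n**2 + 14*n) + (2 + 4*2) = (n**2 + 14*n) + (2 + 8) = (n**2 + 14*n) + 10 = 10 + n**2 + 14*n)
b(J) = 10 + J**2 + 14*J
41558/b(43) = 41558/(10 + 43**2 + 14*43) = 41558/(10 + 1849 + 602) = 41558/2461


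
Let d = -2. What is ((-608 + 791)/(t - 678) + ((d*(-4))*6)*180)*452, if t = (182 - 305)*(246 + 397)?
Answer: 103837462348/26589 ≈ 3.9053e+6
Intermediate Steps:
t = -79089 (t = -123*643 = -79089)
((-608 + 791)/(t - 678) + ((d*(-4))*6)*180)*452 = ((-608 + 791)/(-79089 - 678) + (-2*(-4)*6)*180)*452 = (183/(-79767) + (8*6)*180)*452 = (183*(-1/79767) + 48*180)*452 = (-61/26589 + 8640)*452 = (229728899/26589)*452 = 103837462348/26589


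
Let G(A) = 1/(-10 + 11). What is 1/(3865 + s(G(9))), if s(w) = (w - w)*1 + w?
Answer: 1/3866 ≈ 0.00025867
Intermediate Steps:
G(A) = 1 (G(A) = 1/1 = 1)
s(w) = w (s(w) = 0*1 + w = 0 + w = w)
1/(3865 + s(G(9))) = 1/(3865 + 1) = 1/3866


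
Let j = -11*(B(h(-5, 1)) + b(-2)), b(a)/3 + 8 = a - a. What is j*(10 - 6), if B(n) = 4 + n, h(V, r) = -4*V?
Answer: 0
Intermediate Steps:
b(a) = -24 (b(a) = -24 + 3*(a - a) = -24 + 3*0 = -24 + 0 = -24)
j = 0 (j = -11*((4 - 4*(-5)) - 24) = -11*((4 + 20) - 24) = -11*(24 - 24) = -11*0 = 0)
j*(10 - 6) = 0*(10 - 6) = 0*4 = 0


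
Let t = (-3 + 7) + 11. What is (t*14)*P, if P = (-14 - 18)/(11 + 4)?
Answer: -448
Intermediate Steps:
t = 15 (t = 4 + 11 = 15)
P = -32/15 ≈ -2.1333
(t*14)*P = (15*14)*(-32/15) = 210*(-32/15) = -448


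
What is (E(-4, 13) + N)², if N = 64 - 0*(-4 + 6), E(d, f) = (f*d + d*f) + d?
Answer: 1936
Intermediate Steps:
E(d, f) = d + 2*d*f (E(d, f) = (d*f + d*f) + d = 2*d*f + d = d + 2*d*f)
N = 64 (N = 64 - 0*2 = 64 - 1*0 = 64 + 0 = 64)
(E(-4, 13) + N)² = (-4*(1 + 2*13) + 64)² = (-4*(1 + 26) + 64)² = (-4*27 + 64)² = (-108 + 64)² = (-44)² = 1936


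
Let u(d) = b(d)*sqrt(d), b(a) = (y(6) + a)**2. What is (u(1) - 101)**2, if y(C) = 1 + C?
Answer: 1369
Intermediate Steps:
b(a) = (7 + a)**2 (b(a) = ((1 + 6) + a)**2 = (7 + a)**2)
u(d) = sqrt(d)*(7 + d)**2 (u(d) = (7 + d)**2*sqrt(d) = sqrt(d)*(7 + d)**2)
(u(1) - 101)**2 = (sqrt(1)*(7 + 1)**2 - 101)**2 = (1*8**2 - 101)**2 = (1*64 - 101)**2 = (64 - 101)**2 = (-37)**2 = 1369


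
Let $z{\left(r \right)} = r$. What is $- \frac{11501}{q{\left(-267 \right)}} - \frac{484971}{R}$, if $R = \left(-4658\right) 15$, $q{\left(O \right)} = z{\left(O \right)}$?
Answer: $\frac{311020709}{6218430} \approx 50.016$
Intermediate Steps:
$q{\left(O \right)} = O$
$R = -69870$
$- \frac{11501}{q{\left(-267 \right)}} - \frac{484971}{R} = - \frac{11501}{-267} - \frac{484971}{-69870} = \left(-11501\right) \left(- \frac{1}{267}\right) - - \frac{161657}{23290} = \frac{11501}{267} + \frac{161657}{23290} = \frac{311020709}{6218430}$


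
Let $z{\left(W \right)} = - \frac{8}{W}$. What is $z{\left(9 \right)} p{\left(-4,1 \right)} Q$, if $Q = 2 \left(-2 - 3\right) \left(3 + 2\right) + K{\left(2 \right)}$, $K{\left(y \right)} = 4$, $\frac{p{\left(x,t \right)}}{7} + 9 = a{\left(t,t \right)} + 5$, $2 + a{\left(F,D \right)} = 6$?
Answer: $0$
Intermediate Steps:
$a{\left(F,D \right)} = 4$ ($a{\left(F,D \right)} = -2 + 6 = 4$)
$p{\left(x,t \right)} = 0$ ($p{\left(x,t \right)} = -63 + 7 \left(4 + 5\right) = -63 + 7 \cdot 9 = -63 + 63 = 0$)
$Q = -46$ ($Q = 2 \left(-2 - 3\right) \left(3 + 2\right) + 4 = 2 \left(\left(-5\right) 5\right) + 4 = 2 \left(-25\right) + 4 = -50 + 4 = -46$)
$z{\left(9 \right)} p{\left(-4,1 \right)} Q = - \frac{8}{9} \cdot 0 \left(-46\right) = \left(-8\right) \frac{1}{9} \cdot 0 \left(-46\right) = \left(- \frac{8}{9}\right) 0 \left(-46\right) = 0 \left(-46\right) = 0$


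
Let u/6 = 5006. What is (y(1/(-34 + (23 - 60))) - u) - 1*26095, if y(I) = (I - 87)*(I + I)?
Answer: -282944015/5041 ≈ -56129.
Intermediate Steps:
u = 30036 (u = 6*5006 = 30036)
y(I) = 2*I*(-87 + I) (y(I) = (-87 + I)*(2*I) = 2*I*(-87 + I))
(y(1/(-34 + (23 - 60))) - u) - 1*26095 = (2*(-87 + 1/(-34 + (23 - 60)))/(-34 + (23 - 60)) - 1*30036) - 1*26095 = (2*(-87 + 1/(-34 - 37))/(-34 - 37) - 30036) - 26095 = (2*(-87 + 1/(-71))/(-71) - 30036) - 26095 = (2*(-1/71)*(-87 - 1/71) - 30036) - 26095 = (2*(-1/71)*(-6178/71) - 30036) - 26095 = (12356/5041 - 30036) - 26095 = -151399120/5041 - 26095 = -282944015/5041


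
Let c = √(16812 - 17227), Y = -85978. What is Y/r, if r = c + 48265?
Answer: -414972817/232951064 + 42989*I*√415/1164755320 ≈ -1.7814 + 0.00075188*I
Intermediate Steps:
c = I*√415 (c = √(-415) = I*√415 ≈ 20.372*I)
r = 48265 + I*√415 (r = I*√415 + 48265 = 48265 + I*√415 ≈ 48265.0 + 20.372*I)
Y/r = -85978/(48265 + I*√415)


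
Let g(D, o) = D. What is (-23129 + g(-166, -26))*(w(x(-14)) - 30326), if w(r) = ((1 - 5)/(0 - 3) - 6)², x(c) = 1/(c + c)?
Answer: 2117810570/3 ≈ 7.0594e+8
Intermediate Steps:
x(c) = 1/(2*c)
w(r) = 196/9 (w(r) = (-4/(-3) - 6)² = (-4*(-⅓) - 6)² = (4/3 - 6)² = (-14/3)² = 196/9)
(-23129 + g(-166, -26))*(w(x(-14)) - 30326) = (-23129 - 166)*(196/9 - 30326) = -23295*(-272738/9) = 2117810570/3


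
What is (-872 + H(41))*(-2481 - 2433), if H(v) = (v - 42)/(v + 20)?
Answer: 261390402/61 ≈ 4.2851e+6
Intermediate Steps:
H(v) = (-42 + v)/(20 + v)
(-872 + H(41))*(-2481 - 2433) = (-872 + (-42 + 41)/(20 + 41))*(-2481 - 2433) = (-872 - 1/61)*(-4914) = -53193/61*(-4914) = 261390402/61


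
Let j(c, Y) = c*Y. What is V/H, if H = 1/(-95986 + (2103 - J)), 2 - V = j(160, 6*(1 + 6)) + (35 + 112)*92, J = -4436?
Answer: 1810586174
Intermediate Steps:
j(c, Y) = Y*c
V = -20242 (V = 2 - ((6*(1 + 6))*160 + (35 + 112)*92) = 2 - ((6*7)*160 + 147*92) = 2 - (42*160 + 13524) = 2 - (6720 + 13524) = 2 - 1*20244 = 2 - 20244 = -20242)
H = -1/89447 (H = 1/(-95986 + (2103 - 1*(-4436))) = 1/(-95986 + (2103 + 4436)) = 1/(-95986 + 6539) = 1/(-89447) = -1/89447 ≈ -1.1180e-5)
V/H = -20242/(-1/89447) = -20242*(-89447) = 1810586174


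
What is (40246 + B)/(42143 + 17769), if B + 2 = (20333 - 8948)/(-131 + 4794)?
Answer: 187669157/279369656 ≈ 0.67176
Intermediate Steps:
B = 2059/4663 (B = -2 + (20333 - 8948)/(-131 + 4794) = -2 + 11385/4663 = 2059/4663 ≈ 0.44156)
(40246 + B)/(42143 + 17769) = (40246 + 2059/4663)/(42143 + 17769) = (187669157/4663)/59912 = (187669157/4663)*(1/59912) = 187669157/279369656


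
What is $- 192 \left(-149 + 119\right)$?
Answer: $5760$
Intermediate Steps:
$- 192 \left(-149 + 119\right) = \left(-192\right) \left(-30\right) = 5760$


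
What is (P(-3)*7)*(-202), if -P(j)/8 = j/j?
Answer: 11312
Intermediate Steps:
P(j) = -8 (P(j) = -8*j/j = -8*1 = -8)
(P(-3)*7)*(-202) = -8*7*(-202) = -56*(-202) = 11312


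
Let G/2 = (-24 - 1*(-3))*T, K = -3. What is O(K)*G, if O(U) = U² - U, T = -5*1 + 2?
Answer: 1512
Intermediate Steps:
T = -3 (T = -5 + 2 = -3)
G = 126 (G = 2*((-24 - 1*(-3))*(-3)) = 2*((-24 + 3)*(-3)) = 2*(-21*(-3)) = 2*63 = 126)
O(K)*G = -3*(-1 - 3)*126 = -3*(-4)*126 = 12*126 = 1512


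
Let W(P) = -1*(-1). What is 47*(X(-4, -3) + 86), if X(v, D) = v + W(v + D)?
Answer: 3901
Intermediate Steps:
W(P) = 1
X(v, D) = 1 + v (X(v, D) = v + 1 = 1 + v)
47*(X(-4, -3) + 86) = 47*((1 - 4) + 86) = 47*(-3 + 86) = 47*83 = 3901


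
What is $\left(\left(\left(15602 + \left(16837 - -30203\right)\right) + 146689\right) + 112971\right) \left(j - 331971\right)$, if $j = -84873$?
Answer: $-134349654888$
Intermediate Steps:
$\left(\left(\left(15602 + \left(16837 - -30203\right)\right) + 146689\right) + 112971\right) \left(j - 331971\right) = \left(\left(\left(15602 + \left(16837 - -30203\right)\right) + 146689\right) + 112971\right) \left(-84873 - 331971\right) = \left(\left(\left(15602 + \left(16837 + 30203\right)\right) + 146689\right) + 112971\right) \left(-416844\right) = \left(\left(\left(15602 + 47040\right) + 146689\right) + 112971\right) \left(-416844\right) = \left(\left(62642 + 146689\right) + 112971\right) \left(-416844\right) = \left(209331 + 112971\right) \left(-416844\right) = 322302 \left(-416844\right) = -134349654888$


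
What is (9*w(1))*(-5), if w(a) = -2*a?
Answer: 90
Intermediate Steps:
(9*w(1))*(-5) = (9*(-2*1))*(-5) = (9*(-2))*(-5) = -18*(-5) = 90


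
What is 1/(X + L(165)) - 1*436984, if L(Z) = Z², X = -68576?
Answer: -18069725385/41351 ≈ -4.3698e+5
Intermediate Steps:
1/(X + L(165)) - 1*436984 = 1/(-68576 + 165²) - 1*436984 = 1/(-68576 + 27225) - 436984 = 1/(-41351) - 436984 = -1/41351 - 436984 = -18069725385/41351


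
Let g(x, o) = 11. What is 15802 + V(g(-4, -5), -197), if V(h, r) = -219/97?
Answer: 1532575/97 ≈ 15800.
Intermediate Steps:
V(h, r) = -219/97 (V(h, r) = -219*1/97 = -219/97)
15802 + V(g(-4, -5), -197) = 15802 - 219/97 = 1532575/97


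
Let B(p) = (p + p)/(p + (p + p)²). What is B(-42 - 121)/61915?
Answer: -2/40306665 ≈ -4.9620e-8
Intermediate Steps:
B(p) = 2*p/(p + 4*p²) (B(p) = (2*p)/(p + (2*p)²) = (2*p)/(p + 4*p²) = 2*p/(p + 4*p²))
B(-42 - 121)/61915 = (2/(1 + 4*(-42 - 121)))/61915 = (2/(1 + 4*(-163)))*(1/61915) = (2/(1 - 652))*(1/61915) = (2/(-651))*(1/61915) = (2*(-1/651))*(1/61915) = -2/651*1/61915 = -2/40306665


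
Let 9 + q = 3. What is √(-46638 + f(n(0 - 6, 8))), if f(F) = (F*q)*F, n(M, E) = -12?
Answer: 3*I*√5278 ≈ 217.95*I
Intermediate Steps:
q = -6 (q = -9 + 3 = -6)
f(F) = -6*F² (f(F) = (F*(-6))*F = (-6*F)*F = -6*F²)
√(-46638 + f(n(0 - 6, 8))) = √(-46638 - 6*(-12)²) = √(-46638 - 6*144) = √(-46638 - 864) = √(-47502) = 3*I*√5278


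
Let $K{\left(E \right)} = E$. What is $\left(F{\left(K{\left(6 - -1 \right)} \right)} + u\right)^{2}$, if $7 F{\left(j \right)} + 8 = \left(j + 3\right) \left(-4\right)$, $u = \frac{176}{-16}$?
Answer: $\frac{15625}{49} \approx 318.88$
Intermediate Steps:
$u = -11$ ($u = 176 \left(- \frac{1}{16}\right) = -11$)
$F{\left(j \right)} = - \frac{20}{7} - \frac{4 j}{7}$ ($F{\left(j \right)} = - \frac{8}{7} + \frac{\left(j + 3\right) \left(-4\right)}{7} = - \frac{8}{7} + \frac{\left(3 + j\right) \left(-4\right)}{7} = - \frac{8}{7} + \frac{-12 - 4 j}{7} = - \frac{8}{7} - \left(\frac{12}{7} + \frac{4 j}{7}\right) = - \frac{20}{7} - \frac{4 j}{7}$)
$\left(F{\left(K{\left(6 - -1 \right)} \right)} + u\right)^{2} = \left(\left(- \frac{20}{7} - \frac{4 \left(6 - -1\right)}{7}\right) - 11\right)^{2} = \left(\left(- \frac{20}{7} - \frac{4 \left(6 + 1\right)}{7}\right) - 11\right)^{2} = \left(\left(- \frac{20}{7} - 4\right) - 11\right)^{2} = \left(- \frac{48}{7} - 11\right)^{2} = \left(- \frac{125}{7}\right)^{2} = \frac{15625}{49}$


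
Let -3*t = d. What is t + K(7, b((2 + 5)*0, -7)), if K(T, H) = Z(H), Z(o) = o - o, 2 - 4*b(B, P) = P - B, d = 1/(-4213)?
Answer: 1/12639 ≈ 7.9120e-5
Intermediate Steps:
d = -1/4213 ≈ -0.00023736
b(B, P) = 1/2 - P/4 + B/4 (b(B, P) = 1/2 - (P - B)/4 = 1/2 + (-P/4 + B/4) = 1/2 - P/4 + B/4)
t = 1/12639 (t = -1/3*(-1/4213) = 1/12639 ≈ 7.9120e-5)
Z(o) = 0
K(T, H) = 0
t + K(7, b((2 + 5)*0, -7)) = 1/12639 + 0 = 1/12639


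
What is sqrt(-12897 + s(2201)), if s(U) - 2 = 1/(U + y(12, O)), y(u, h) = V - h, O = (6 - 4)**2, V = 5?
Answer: I*sqrt(62525325378)/2202 ≈ 113.56*I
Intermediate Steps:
O = 4 (O = 2**2 = 4)
y(u, h) = 5 - h
s(U) = 2 + 1/(1 + U) (s(U) = 2 + 1/(U + (5 - 1*4)) = 2 + 1/(U + (5 - 4)) = 2 + 1/(U + 1) = 2 + 1/(1 + U))
sqrt(-12897 + s(2201)) = sqrt(-12897 + (3 + 2*2201)/(1 + 2201)) = sqrt(-12897 + (3 + 4402)/2202) = sqrt(-12897 + (1/2202)*4405) = sqrt(-12897 + 4405/2202) = sqrt(-28394789/2202) = I*sqrt(62525325378)/2202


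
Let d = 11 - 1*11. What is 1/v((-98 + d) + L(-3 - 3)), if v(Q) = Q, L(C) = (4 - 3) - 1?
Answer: -1/98 ≈ -0.010204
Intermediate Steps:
d = 0 (d = 11 - 11 = 0)
L(C) = 0 (L(C) = 1 - 1 = 0)
1/v((-98 + d) + L(-3 - 3)) = 1/((-98 + 0) + 0) = 1/(-98 + 0) = 1/(-98) = -1/98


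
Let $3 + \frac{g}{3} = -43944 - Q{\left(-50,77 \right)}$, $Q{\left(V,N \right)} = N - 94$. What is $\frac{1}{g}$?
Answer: $- \frac{1}{131790} \approx -7.5878 \cdot 10^{-6}$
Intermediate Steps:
$Q{\left(V,N \right)} = -94 + N$ ($Q{\left(V,N \right)} = N - 94 = -94 + N$)
$g = -131790$ ($g = -9 + 3 \left(-43944 - \left(-94 + 77\right)\right) = -9 + 3 \left(-43944 - -17\right) = -9 + 3 \left(-43944 + 17\right) = -9 + 3 \left(-43927\right) = -9 - 131781 = -131790$)
$\frac{1}{g} = \frac{1}{-131790} = - \frac{1}{131790}$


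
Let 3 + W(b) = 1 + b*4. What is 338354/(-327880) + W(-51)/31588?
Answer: -1344433679/1294634180 ≈ -1.0385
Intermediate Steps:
W(b) = -2 + 4*b (W(b) = -3 + (1 + b*4) = -3 + (1 + 4*b) = -2 + 4*b)
338354/(-327880) + W(-51)/31588 = 338354/(-327880) + (-2 + 4*(-51))/31588 = 338354*(-1/327880) + (-2 - 204)*(1/31588) = -169177/163940 - 206*1/31588 = -169177/163940 - 103/15794 = -1344433679/1294634180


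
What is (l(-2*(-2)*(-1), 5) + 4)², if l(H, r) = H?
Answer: 0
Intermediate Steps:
(l(-2*(-2)*(-1), 5) + 4)² = (-2*(-2)*(-1) + 4)² = (4*(-1) + 4)² = (-4 + 4)² = 0² = 0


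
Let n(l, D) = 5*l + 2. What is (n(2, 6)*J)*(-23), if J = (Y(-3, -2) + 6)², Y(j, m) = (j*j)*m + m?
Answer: -54096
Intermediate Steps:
Y(j, m) = m + m*j² (Y(j, m) = j²*m + m = m*j² + m = m + m*j²)
n(l, D) = 2 + 5*l
J = 196 (J = (-2*(1 + (-3)²) + 6)² = (-2*(1 + 9) + 6)² = (-2*10 + 6)² = (-20 + 6)² = (-14)² = 196)
(n(2, 6)*J)*(-23) = ((2 + 5*2)*196)*(-23) = ((2 + 10)*196)*(-23) = (12*196)*(-23) = 2352*(-23) = -54096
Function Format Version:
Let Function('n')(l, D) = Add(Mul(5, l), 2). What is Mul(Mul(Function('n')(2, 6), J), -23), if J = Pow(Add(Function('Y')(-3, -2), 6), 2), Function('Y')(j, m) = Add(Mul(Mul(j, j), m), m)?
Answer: -54096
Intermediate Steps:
Function('Y')(j, m) = Add(m, Mul(m, Pow(j, 2))) (Function('Y')(j, m) = Add(Mul(Pow(j, 2), m), m) = Add(Mul(m, Pow(j, 2)), m) = Add(m, Mul(m, Pow(j, 2))))
Function('n')(l, D) = Add(2, Mul(5, l))
J = 196 (J = Pow(Add(Mul(-2, Add(1, Pow(-3, 2))), 6), 2) = Pow(Add(Mul(-2, Add(1, 9)), 6), 2) = Pow(Add(Mul(-2, 10), 6), 2) = Pow(Add(-20, 6), 2) = Pow(-14, 2) = 196)
Mul(Mul(Function('n')(2, 6), J), -23) = Mul(Mul(Add(2, Mul(5, 2)), 196), -23) = Mul(Mul(Add(2, 10), 196), -23) = Mul(Mul(12, 196), -23) = Mul(2352, -23) = -54096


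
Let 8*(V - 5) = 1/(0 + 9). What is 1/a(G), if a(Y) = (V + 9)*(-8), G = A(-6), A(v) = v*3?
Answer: -9/1009 ≈ -0.0089197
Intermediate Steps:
V = 361/72 (V = 5 + 1/(8*(0 + 9)) = 5 + (⅛)/9 = 5 + (⅛)*(⅑) = 5 + 1/72 = 361/72 ≈ 5.0139)
A(v) = 3*v
G = -18 (G = 3*(-6) = -18)
a(Y) = -1009/9 (a(Y) = (361/72 + 9)*(-8) = (1009/72)*(-8) = -1009/9)
1/a(G) = 1/(-1009/9) = -9/1009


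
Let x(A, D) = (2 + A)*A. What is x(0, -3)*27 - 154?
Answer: -154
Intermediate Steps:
x(A, D) = A*(2 + A)
x(0, -3)*27 - 154 = (0*(2 + 0))*27 - 154 = (0*2)*27 - 154 = 0*27 - 154 = 0 - 154 = -154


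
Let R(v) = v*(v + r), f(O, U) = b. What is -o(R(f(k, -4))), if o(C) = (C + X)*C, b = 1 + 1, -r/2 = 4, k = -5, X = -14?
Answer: -312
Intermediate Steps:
r = -8 (r = -2*4 = -8)
b = 2
f(O, U) = 2
R(v) = v*(-8 + v) (R(v) = v*(v - 8) = v*(-8 + v))
o(C) = C*(-14 + C) (o(C) = (C - 14)*C = (-14 + C)*C = C*(-14 + C))
-o(R(f(k, -4))) = -2*(-8 + 2)*(-14 + 2*(-8 + 2)) = -2*(-6)*(-14 + 2*(-6)) = -(-12)*(-14 - 12) = -(-12)*(-26) = -1*312 = -312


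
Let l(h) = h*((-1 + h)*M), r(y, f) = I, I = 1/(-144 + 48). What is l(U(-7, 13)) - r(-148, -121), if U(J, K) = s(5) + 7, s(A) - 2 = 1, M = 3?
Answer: 25921/96 ≈ 270.01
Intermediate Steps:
s(A) = 3 (s(A) = 2 + 1 = 3)
I = -1/96 (I = 1/(-96) = -1/96 ≈ -0.010417)
r(y, f) = -1/96
U(J, K) = 10 (U(J, K) = 3 + 7 = 10)
l(h) = h*(-3 + 3*h) (l(h) = h*((-1 + h)*3) = h*(-3 + 3*h))
l(U(-7, 13)) - r(-148, -121) = 3*10*(-1 + 10) - 1*(-1/96) = 3*10*9 + 1/96 = 270 + 1/96 = 25921/96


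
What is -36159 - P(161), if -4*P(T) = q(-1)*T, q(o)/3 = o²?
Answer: -144153/4 ≈ -36038.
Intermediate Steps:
q(o) = 3*o²
P(T) = -3*T/4 (P(T) = -3*(-1)²*T/4 = -3*1*T/4 = -3*T/4)
-36159 - P(161) = -36159 - (-3)*161/4 = -36159 - 1*(-483/4) = -36159 + 483/4 = -144153/4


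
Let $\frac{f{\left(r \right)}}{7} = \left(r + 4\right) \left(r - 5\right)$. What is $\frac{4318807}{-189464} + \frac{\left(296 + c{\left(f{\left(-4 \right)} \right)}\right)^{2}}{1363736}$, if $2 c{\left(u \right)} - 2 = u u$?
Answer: $- \frac{33369319051}{1468061804} \approx -22.73$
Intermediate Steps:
$f{\left(r \right)} = 7 \left(-5 + r\right) \left(4 + r\right)$ ($f{\left(r \right)} = 7 \left(r + 4\right) \left(r - 5\right) = 7 \left(4 + r\right) \left(-5 + r\right) = 7 \left(-5 + r\right) \left(4 + r\right)$)
$c{\left(u \right)} = 1 + \frac{u^{2}}{2}$ ($c{\left(u \right)} = 1 + \frac{u u}{2} = 1 + \frac{u^{2}}{2}$)
$\frac{4318807}{-189464} + \frac{\left(296 + c{\left(f{\left(-4 \right)} \right)}\right)^{2}}{1363736} = \frac{4318807}{-189464} + \frac{\left(296 + \left(1 + \frac{\left(-140 - -28 + 7 \left(-4\right)^{2}\right)^{2}}{2}\right)\right)^{2}}{1363736} = 4318807 \left(- \frac{1}{189464}\right) + \left(296 + \left(1 + \frac{\left(-140 + 28 + 7 \cdot 16\right)^{2}}{2}\right)\right)^{2} \cdot \frac{1}{1363736} = - \frac{4318807}{189464} + \left(296 + \left(1 + \frac{\left(-140 + 28 + 112\right)^{2}}{2}\right)\right)^{2} \cdot \frac{1}{1363736} = - \frac{4318807}{189464} + \left(296 + \left(1 + \frac{0^{2}}{2}\right)\right)^{2} \cdot \frac{1}{1363736} = - \frac{4318807}{189464} + \left(296 + \left(1 + \frac{1}{2} \cdot 0\right)\right)^{2} \cdot \frac{1}{1363736} = - \frac{4318807}{189464} + \left(296 + \left(1 + 0\right)\right)^{2} \cdot \frac{1}{1363736} = - \frac{4318807}{189464} + \left(296 + 1\right)^{2} \cdot \frac{1}{1363736} = - \frac{4318807}{189464} + 297^{2} \cdot \frac{1}{1363736} = - \frac{4318807}{189464} + 88209 \cdot \frac{1}{1363736} = - \frac{4318807}{189464} + \frac{8019}{123976} = - \frac{33369319051}{1468061804}$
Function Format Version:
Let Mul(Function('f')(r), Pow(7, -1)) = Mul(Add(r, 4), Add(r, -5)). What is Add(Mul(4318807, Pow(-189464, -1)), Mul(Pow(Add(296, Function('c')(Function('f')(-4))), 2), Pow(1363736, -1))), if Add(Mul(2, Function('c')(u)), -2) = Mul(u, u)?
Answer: Rational(-33369319051, 1468061804) ≈ -22.730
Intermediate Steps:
Function('f')(r) = Mul(7, Add(-5, r), Add(4, r)) (Function('f')(r) = Mul(7, Mul(Add(r, 4), Add(r, -5))) = Mul(7, Mul(Add(4, r), Add(-5, r))) = Mul(7, Mul(Add(-5, r), Add(4, r))) = Mul(7, Add(-5, r), Add(4, r)))
Function('c')(u) = Add(1, Mul(Rational(1, 2), Pow(u, 2))) (Function('c')(u) = Add(1, Mul(Rational(1, 2), Mul(u, u))) = Add(1, Mul(Rational(1, 2), Pow(u, 2))))
Add(Mul(4318807, Pow(-189464, -1)), Mul(Pow(Add(296, Function('c')(Function('f')(-4))), 2), Pow(1363736, -1))) = Add(Mul(4318807, Pow(-189464, -1)), Mul(Pow(Add(296, Add(1, Mul(Rational(1, 2), Pow(Add(-140, Mul(-7, -4), Mul(7, Pow(-4, 2))), 2)))), 2), Pow(1363736, -1))) = Add(Mul(4318807, Rational(-1, 189464)), Mul(Pow(Add(296, Add(1, Mul(Rational(1, 2), Pow(Add(-140, 28, Mul(7, 16)), 2)))), 2), Rational(1, 1363736))) = Add(Rational(-4318807, 189464), Mul(Pow(Add(296, Add(1, Mul(Rational(1, 2), Pow(Add(-140, 28, 112), 2)))), 2), Rational(1, 1363736))) = Add(Rational(-4318807, 189464), Mul(Pow(Add(296, Add(1, Mul(Rational(1, 2), Pow(0, 2)))), 2), Rational(1, 1363736))) = Add(Rational(-4318807, 189464), Mul(Pow(Add(296, Add(1, Mul(Rational(1, 2), 0))), 2), Rational(1, 1363736))) = Add(Rational(-4318807, 189464), Mul(Pow(Add(296, Add(1, 0)), 2), Rational(1, 1363736))) = Add(Rational(-4318807, 189464), Mul(Pow(Add(296, 1), 2), Rational(1, 1363736))) = Add(Rational(-4318807, 189464), Mul(Pow(297, 2), Rational(1, 1363736))) = Add(Rational(-4318807, 189464), Mul(88209, Rational(1, 1363736))) = Add(Rational(-4318807, 189464), Rational(8019, 123976)) = Rational(-33369319051, 1468061804)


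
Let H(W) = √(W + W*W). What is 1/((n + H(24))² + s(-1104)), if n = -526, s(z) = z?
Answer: 69043/18901737796 + 1315*√6/9450868898 ≈ 3.9936e-6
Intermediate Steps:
H(W) = √(W + W²)
1/((n + H(24))² + s(-1104)) = 1/((-526 + √(24*(1 + 24)))² - 1104) = 1/((-526 + √(24*25))² - 1104) = 1/((-526 + √600)² - 1104) = 1/((-526 + 10*√6)² - 1104) = 1/(-1104 + (-526 + 10*√6)²)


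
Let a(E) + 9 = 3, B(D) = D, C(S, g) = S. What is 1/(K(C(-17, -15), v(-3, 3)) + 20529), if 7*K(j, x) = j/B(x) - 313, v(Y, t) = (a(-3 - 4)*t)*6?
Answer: 756/15486137 ≈ 4.8818e-5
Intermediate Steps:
a(E) = -6 (a(E) = -9 + 3 = -6)
v(Y, t) = -36*t (v(Y, t) = -6*t*6 = -36*t)
K(j, x) = -313/7 + j/(7*x) (K(j, x) = (j/x - 313)/7 = (-313 + j/x)/7 = -313/7 + j/(7*x))
1/(K(C(-17, -15), v(-3, 3)) + 20529) = 1/((-17 - (-11268)*3)/(7*((-36*3))) + 20529) = 1/((⅐)*(-17 - 313*(-108))/(-108) + 20529) = 1/((⅐)*(-1/108)*(-17 + 33804) + 20529) = 1/((⅐)*(-1/108)*33787 + 20529) = 1/(-33787/756 + 20529) = 1/(15486137/756) = 756/15486137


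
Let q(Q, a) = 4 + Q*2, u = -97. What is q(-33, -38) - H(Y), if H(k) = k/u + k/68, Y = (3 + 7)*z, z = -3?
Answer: -204041/3298 ≈ -61.868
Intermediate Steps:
q(Q, a) = 4 + 2*Q
Y = -30 (Y = (3 + 7)*(-3) = 10*(-3) = -30)
H(k) = 29*k/6596 (H(k) = k/(-97) + k/68 = k*(-1/97) + k*(1/68) = -k/97 + k/68 = 29*k/6596)
q(-33, -38) - H(Y) = (4 + 2*(-33)) - 29*(-30)/6596 = (4 - 66) - 1*(-435/3298) = -62 + 435/3298 = -204041/3298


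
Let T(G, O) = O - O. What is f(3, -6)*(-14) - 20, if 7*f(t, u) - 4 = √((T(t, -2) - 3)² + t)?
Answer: -28 - 4*√3 ≈ -34.928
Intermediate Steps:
T(G, O) = 0
f(t, u) = 4/7 + √(9 + t)/7 (f(t, u) = 4/7 + √((0 - 3)² + t)/7 = 4/7 + √((-3)² + t)/7 = 4/7 + √(9 + t)/7)
f(3, -6)*(-14) - 20 = (4/7 + √(9 + 3)/7)*(-14) - 20 = (4/7 + √12/7)*(-14) - 20 = (4/7 + (2*√3)/7)*(-14) - 20 = (4/7 + 2*√3/7)*(-14) - 20 = (-8 - 4*√3) - 20 = -28 - 4*√3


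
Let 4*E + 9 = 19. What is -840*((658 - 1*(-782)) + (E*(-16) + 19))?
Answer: -1191960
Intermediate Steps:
E = 5/2 (E = -9/4 + (¼)*19 = -9/4 + 19/4 = 5/2 ≈ 2.5000)
-840*((658 - 1*(-782)) + (E*(-16) + 19)) = -840*((658 - 1*(-782)) + ((5/2)*(-16) + 19)) = -840*((658 + 782) + (-40 + 19)) = -840*(1440 - 21) = -840*1419 = -1191960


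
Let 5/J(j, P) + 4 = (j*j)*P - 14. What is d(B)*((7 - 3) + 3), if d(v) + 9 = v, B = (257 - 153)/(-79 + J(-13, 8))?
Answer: -7610155/105381 ≈ -72.216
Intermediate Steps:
J(j, P) = 5/(-18 + P*j²) (J(j, P) = 5/(-4 + ((j*j)*P - 14)) = 5/(-4 + (j²*P - 14)) = 5/(-4 + (P*j² - 14)) = 5/(-4 + (-14 + P*j²)) = 5/(-18 + P*j²))
B = -138736/105381 (B = (257 - 153)/(-79 + 5/(-18 + 8*(-13)²)) = 104/(-79 + 5/(-18 + 8*169)) = 104/(-79 + 5/(-18 + 1352)) = 104/(-79 + 5/1334) = 104/(-105381/1334) = 104*(-1334/105381) = -138736/105381 ≈ -1.3165)
d(v) = -9 + v
d(B)*((7 - 3) + 3) = (-9 - 138736/105381)*((7 - 3) + 3) = -1087165*(4 + 3)/105381 = -1087165/105381*7 = -7610155/105381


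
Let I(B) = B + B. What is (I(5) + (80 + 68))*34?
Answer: 5372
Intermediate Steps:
I(B) = 2*B
(I(5) + (80 + 68))*34 = (2*5 + (80 + 68))*34 = (10 + 148)*34 = 158*34 = 5372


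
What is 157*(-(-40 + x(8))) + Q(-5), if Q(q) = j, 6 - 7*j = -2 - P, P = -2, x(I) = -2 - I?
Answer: 54956/7 ≈ 7850.9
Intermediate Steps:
j = 6/7 (j = 6/7 - (-2 - 1*(-2))/7 = 6/7 - (-2 + 2)/7 = 6/7 - 1/7*0 = 6/7 + 0 = 6/7 ≈ 0.85714)
Q(q) = 6/7
157*(-(-40 + x(8))) + Q(-5) = 157*(-(-40 + (-2 - 1*8))) + 6/7 = 157*(-(-40 + (-2 - 8))) + 6/7 = 157*(-(-40 - 10)) + 6/7 = 157*(-1*(-50)) + 6/7 = 157*50 + 6/7 = 7850 + 6/7 = 54956/7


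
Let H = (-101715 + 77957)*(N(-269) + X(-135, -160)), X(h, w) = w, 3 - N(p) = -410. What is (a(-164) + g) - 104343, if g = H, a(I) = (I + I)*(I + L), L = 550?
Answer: -6241725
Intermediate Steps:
N(p) = 413 (N(p) = 3 - 1*(-410) = 3 + 410 = 413)
a(I) = 2*I*(550 + I) (a(I) = (I + I)*(I + 550) = (2*I)*(550 + I) = 2*I*(550 + I))
H = -6010774 (H = (-101715 + 77957)*(413 - 160) = -23758*253 = -6010774)
g = -6010774
(a(-164) + g) - 104343 = (2*(-164)*(550 - 164) - 6010774) - 104343 = (2*(-164)*386 - 6010774) - 104343 = (-126608 - 6010774) - 104343 = -6137382 - 104343 = -6241725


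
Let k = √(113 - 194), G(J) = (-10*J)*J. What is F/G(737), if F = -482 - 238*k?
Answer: 241/2715845 + 1071*I/2715845 ≈ 8.8739e-5 + 0.00039435*I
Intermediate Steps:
G(J) = -10*J²
k = 9*I (k = √(-81) = 9*I ≈ 9.0*I)
F = -482 - 2142*I ≈ -482.0 - 2142.0*I
F/G(737) = (-482 - 2142*I)/((-10*737²)) = (-482 - 2142*I)/((-10*543169)) = (-482 - 2142*I)/(-5431690) = (-482 - 2142*I)*(-1/5431690) = 241/2715845 + 1071*I/2715845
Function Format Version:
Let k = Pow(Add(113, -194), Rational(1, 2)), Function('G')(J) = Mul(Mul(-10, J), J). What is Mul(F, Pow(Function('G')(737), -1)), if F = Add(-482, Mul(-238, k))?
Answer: Add(Rational(241, 2715845), Mul(Rational(1071, 2715845), I)) ≈ Add(8.8739e-5, Mul(0.00039435, I))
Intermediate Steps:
Function('G')(J) = Mul(-10, Pow(J, 2))
k = Mul(9, I) (k = Pow(-81, Rational(1, 2)) = Mul(9, I) ≈ Mul(9.0000, I))
F = Add(-482, Mul(-2142, I)) (F = Add(-482, Mul(-238, Mul(9, I))) = Add(-482, Mul(-2142, I)) ≈ Add(-482.00, Mul(-2142.0, I)))
Mul(F, Pow(Function('G')(737), -1)) = Mul(Add(-482, Mul(-2142, I)), Pow(Mul(-10, Pow(737, 2)), -1)) = Mul(Add(-482, Mul(-2142, I)), Pow(Mul(-10, 543169), -1)) = Mul(Add(-482, Mul(-2142, I)), Pow(-5431690, -1)) = Mul(Add(-482, Mul(-2142, I)), Rational(-1, 5431690)) = Add(Rational(241, 2715845), Mul(Rational(1071, 2715845), I))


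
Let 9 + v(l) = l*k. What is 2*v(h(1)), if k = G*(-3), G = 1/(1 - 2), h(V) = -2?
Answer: -30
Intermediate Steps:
G = -1 (G = 1/(-1) = -1)
k = 3 (k = -1*(-3) = 3)
v(l) = -9 + 3*l (v(l) = -9 + l*3 = -9 + 3*l)
2*v(h(1)) = 2*(-9 + 3*(-2)) = 2*(-9 - 6) = 2*(-15) = -30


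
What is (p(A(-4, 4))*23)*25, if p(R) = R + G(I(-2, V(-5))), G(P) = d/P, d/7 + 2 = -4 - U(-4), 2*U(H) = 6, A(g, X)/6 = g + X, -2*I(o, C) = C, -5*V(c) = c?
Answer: 72450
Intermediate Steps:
V(c) = -c/5
I(o, C) = -C/2
A(g, X) = 6*X + 6*g (A(g, X) = 6*(g + X) = 6*(X + g) = 6*X + 6*g)
U(H) = 3 (U(H) = (½)*6 = 3)
d = -63 (d = -14 + 7*(-4 - 1*3) = -14 + 7*(-4 - 3) = -14 + 7*(-7) = -14 - 49 = -63)
G(P) = -63/P
p(R) = 126 + R (p(R) = R - 63/((-(-1)*(-5)/10)) = R - 63/((-½*1)) = R - 63/(-½) = R - 63*(-2) = R + 126 = 126 + R)
(p(A(-4, 4))*23)*25 = ((126 + (6*4 + 6*(-4)))*23)*25 = ((126 + (24 - 24))*23)*25 = ((126 + 0)*23)*25 = (126*23)*25 = 2898*25 = 72450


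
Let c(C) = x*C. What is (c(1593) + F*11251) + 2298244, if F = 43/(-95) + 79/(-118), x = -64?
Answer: 24478906991/11210 ≈ 2.1837e+6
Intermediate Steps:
F = -12579/11210 (F = 43*(-1/95) + 79*(-1/118) = -43/95 - 79/118 = -12579/11210 ≈ -1.1221)
c(C) = -64*C
(c(1593) + F*11251) + 2298244 = (-64*1593 - 12579/11210*11251) + 2298244 = (-101952 - 141526329/11210) + 2298244 = -1284408249/11210 + 2298244 = 24478906991/11210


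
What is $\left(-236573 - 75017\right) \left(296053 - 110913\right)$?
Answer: $-57687772600$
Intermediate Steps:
$\left(-236573 - 75017\right) \left(296053 - 110913\right) = \left(-311590\right) 185140 = -57687772600$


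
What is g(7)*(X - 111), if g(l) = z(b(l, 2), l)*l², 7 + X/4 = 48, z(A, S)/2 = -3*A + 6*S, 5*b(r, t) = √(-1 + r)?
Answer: 218148 - 15582*√6/5 ≈ 2.1051e+5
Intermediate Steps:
b(r, t) = √(-1 + r)/5
z(A, S) = -6*A + 12*S (z(A, S) = 2*(-3*A + 6*S) = -6*A + 12*S)
X = 164 (X = -28 + 4*48 = -28 + 192 = 164)
g(l) = l²*(12*l - 6*√(-1 + l)/5) (g(l) = (-6*√(-1 + l)/5 + 12*l)*l² = (12*l - 6*√(-1 + l)/5)*l² = l²*(12*l - 6*√(-1 + l)/5))
g(7)*(X - 111) = ((6/5)*7²*(-√(-1 + 7) + 10*7))*(164 - 111) = ((6/5)*49*(-√6 + 70))*53 = ((6/5)*49*(70 - √6))*53 = (4116 - 294*√6/5)*53 = 218148 - 15582*√6/5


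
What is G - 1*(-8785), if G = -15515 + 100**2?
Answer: 3270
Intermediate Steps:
G = -5515 (G = -15515 + 10000 = -5515)
G - 1*(-8785) = -5515 - 1*(-8785) = -5515 + 8785 = 3270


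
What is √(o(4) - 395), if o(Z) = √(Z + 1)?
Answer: √(-395 + √5) ≈ 19.818*I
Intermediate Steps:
o(Z) = √(1 + Z)
√(o(4) - 395) = √(√(1 + 4) - 395) = √(√5 - 395) = √(-395 + √5)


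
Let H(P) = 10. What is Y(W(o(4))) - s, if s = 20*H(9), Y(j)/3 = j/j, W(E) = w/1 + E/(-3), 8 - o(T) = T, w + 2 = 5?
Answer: -197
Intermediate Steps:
w = 3 (w = -2 + 5 = 3)
o(T) = 8 - T
W(E) = 3 - E/3 (W(E) = 3/1 + E/(-3) = 3*1 + E*(-⅓) = 3 - E/3)
Y(j) = 3 (Y(j) = 3*(j/j) = 3*1 = 3)
s = 200 (s = 20*10 = 200)
Y(W(o(4))) - s = 3 - 1*200 = 3 - 200 = -197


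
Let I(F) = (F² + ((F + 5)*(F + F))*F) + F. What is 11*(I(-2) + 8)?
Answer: 374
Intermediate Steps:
I(F) = F + F² + 2*F²*(5 + F) (I(F) = (F² + ((5 + F)*(2*F))*F) + F = (F² + (2*F*(5 + F))*F) + F = (F² + 2*F²*(5 + F)) + F = F + F² + 2*F²*(5 + F))
11*(I(-2) + 8) = 11*(-2*(1 + 2*(-2)² + 11*(-2)) + 8) = 11*(-2*(1 + 2*4 - 22) + 8) = 11*(-2*(1 + 8 - 22) + 8) = 11*(-2*(-13) + 8) = 11*(26 + 8) = 11*34 = 374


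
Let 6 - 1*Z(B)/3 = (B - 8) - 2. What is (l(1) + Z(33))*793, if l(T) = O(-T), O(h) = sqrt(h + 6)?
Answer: -40443 + 793*sqrt(5) ≈ -38670.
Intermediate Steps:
O(h) = sqrt(6 + h)
l(T) = sqrt(6 - T)
Z(B) = 48 - 3*B (Z(B) = 18 - 3*((B - 8) - 2) = 18 - 3*((-8 + B) - 2) = 18 - 3*(-10 + B) = 18 + (30 - 3*B) = 48 - 3*B)
(l(1) + Z(33))*793 = (sqrt(6 - 1*1) + (48 - 3*33))*793 = (sqrt(6 - 1) + (48 - 99))*793 = (sqrt(5) - 51)*793 = (-51 + sqrt(5))*793 = -40443 + 793*sqrt(5)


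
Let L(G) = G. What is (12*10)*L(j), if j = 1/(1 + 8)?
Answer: 40/3 ≈ 13.333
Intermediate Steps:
j = ⅑ (j = 1/9 = ⅑ ≈ 0.11111)
(12*10)*L(j) = (12*10)*(⅑) = 120*(⅑) = 40/3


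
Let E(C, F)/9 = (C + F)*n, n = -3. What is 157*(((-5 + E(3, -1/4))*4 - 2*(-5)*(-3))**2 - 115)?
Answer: 18886158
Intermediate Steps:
E(C, F) = -27*C - 27*F (E(C, F) = 9*((C + F)*(-3)) = 9*(-3*C - 3*F) = -27*C - 27*F)
157*(((-5 + E(3, -1/4))*4 - 2*(-5)*(-3))**2 - 115) = 157*(((-5 + (-27*3 - (-27)/4))*4 - 2*(-5)*(-3))**2 - 115) = 157*(((-5 + (-81 - (-27)/4))*4 + 10*(-3))**2 - 115) = 157*(((-5 + (-81 - 27*(-1/4)))*4 - 30)**2 - 115) = 157*(((-5 + (-81 + 27/4))*4 - 30)**2 - 115) = 157*(((-5 - 297/4)*4 - 30)**2 - 115) = 157*((-317/4*4 - 30)**2 - 115) = 157*((-317 - 30)**2 - 115) = 157*((-347)**2 - 115) = 157*(120409 - 115) = 157*120294 = 18886158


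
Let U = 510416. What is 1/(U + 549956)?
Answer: 1/1060372 ≈ 9.4307e-7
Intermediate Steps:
1/(U + 549956) = 1/(510416 + 549956) = 1/1060372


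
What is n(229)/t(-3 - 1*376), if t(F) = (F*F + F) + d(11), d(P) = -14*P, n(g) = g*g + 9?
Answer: 26225/71554 ≈ 0.36651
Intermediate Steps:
n(g) = 9 + g² (n(g) = g² + 9 = 9 + g²)
t(F) = -154 + F + F² (t(F) = (F*F + F) - 14*11 = (F² + F) - 154 = (F + F²) - 154 = -154 + F + F²)
n(229)/t(-3 - 1*376) = (9 + 229²)/(-154 + (-3 - 1*376) + (-3 - 1*376)²) = (9 + 52441)/(-154 + (-3 - 376) + (-3 - 376)²) = 52450/(-154 - 379 + (-379)²) = 52450/(-154 - 379 + 143641) = 52450/143108 = 52450*(1/143108) = 26225/71554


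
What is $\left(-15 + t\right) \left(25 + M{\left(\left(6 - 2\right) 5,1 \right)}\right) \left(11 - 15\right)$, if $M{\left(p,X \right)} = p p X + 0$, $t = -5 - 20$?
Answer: $68000$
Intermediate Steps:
$t = -25$ ($t = -5 - 20 = -25$)
$M{\left(p,X \right)} = X p^{2}$ ($M{\left(p,X \right)} = p^{2} X + 0 = X p^{2} + 0 = X p^{2}$)
$\left(-15 + t\right) \left(25 + M{\left(\left(6 - 2\right) 5,1 \right)}\right) \left(11 - 15\right) = \left(-15 - 25\right) \left(25 + 1 \left(\left(6 - 2\right) 5\right)^{2}\right) \left(11 - 15\right) = - 40 \left(25 + 1 \left(4 \cdot 5\right)^{2}\right) \left(-4\right) = - 40 \left(25 + 1 \cdot 20^{2}\right) \left(-4\right) = - 40 \left(25 + 1 \cdot 400\right) \left(-4\right) = - 40 \left(25 + 400\right) \left(-4\right) = - 40 \cdot 425 \left(-4\right) = \left(-40\right) \left(-1700\right) = 68000$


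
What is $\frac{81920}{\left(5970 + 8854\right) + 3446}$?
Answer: $\frac{8192}{1827} \approx 4.4839$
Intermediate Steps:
$\frac{81920}{\left(5970 + 8854\right) + 3446} = \frac{81920}{14824 + 3446} = \frac{81920}{18270} = 81920 \cdot \frac{1}{18270} = \frac{8192}{1827}$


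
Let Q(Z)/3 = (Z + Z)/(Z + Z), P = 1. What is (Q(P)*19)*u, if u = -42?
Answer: -2394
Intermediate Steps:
Q(Z) = 3 (Q(Z) = 3*((Z + Z)/(Z + Z)) = 3*((2*Z)/((2*Z))) = 3*((2*Z)*(1/(2*Z))) = 3*1 = 3)
(Q(P)*19)*u = (3*19)*(-42) = 57*(-42) = -2394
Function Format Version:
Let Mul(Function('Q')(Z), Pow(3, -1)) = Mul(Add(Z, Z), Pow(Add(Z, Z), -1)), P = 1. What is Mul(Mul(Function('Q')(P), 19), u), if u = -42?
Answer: -2394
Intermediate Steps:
Function('Q')(Z) = 3 (Function('Q')(Z) = Mul(3, Mul(Add(Z, Z), Pow(Add(Z, Z), -1))) = Mul(3, Mul(Mul(2, Z), Pow(Mul(2, Z), -1))) = Mul(3, Mul(Mul(2, Z), Mul(Rational(1, 2), Pow(Z, -1)))) = Mul(3, 1) = 3)
Mul(Mul(Function('Q')(P), 19), u) = Mul(Mul(3, 19), -42) = Mul(57, -42) = -2394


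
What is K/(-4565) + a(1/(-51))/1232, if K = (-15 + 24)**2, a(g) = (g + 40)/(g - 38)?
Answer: -18436793/991371920 ≈ -0.018597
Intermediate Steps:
a(g) = (40 + g)/(-38 + g)
K = 81 (K = 9**2 = 81)
K/(-4565) + a(1/(-51))/1232 = 81/(-4565) + ((40 + 1/(-51))/(-38 + 1/(-51)))/1232 = 81*(-1/4565) + ((40 - 1/51)/(-38 - 1/51))*(1/1232) = -81/4565 + ((2039/51)/(-1939/51))*(1/1232) = -81/4565 - 51/1939*2039/51*(1/1232) = -81/4565 - 2039/1939*1/1232 = -81/4565 - 2039/2388848 = -18436793/991371920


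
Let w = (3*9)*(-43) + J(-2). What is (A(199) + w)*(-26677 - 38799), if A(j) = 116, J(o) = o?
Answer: 68553372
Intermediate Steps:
w = -1163 (w = (3*9)*(-43) - 2 = 27*(-43) - 2 = -1161 - 2 = -1163)
(A(199) + w)*(-26677 - 38799) = (116 - 1163)*(-26677 - 38799) = -1047*(-65476) = 68553372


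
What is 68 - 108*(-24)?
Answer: 2660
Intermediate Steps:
68 - 108*(-24) = 68 + 2592 = 2660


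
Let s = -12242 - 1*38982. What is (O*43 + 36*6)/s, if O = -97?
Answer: 3955/51224 ≈ 0.077210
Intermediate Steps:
s = -51224 (s = -12242 - 38982 = -51224)
(O*43 + 36*6)/s = (-97*43 + 36*6)/(-51224) = (-4171 + 216)*(-1/51224) = -3955*(-1/51224) = 3955/51224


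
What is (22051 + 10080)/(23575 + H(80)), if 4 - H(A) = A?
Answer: 32131/23499 ≈ 1.3673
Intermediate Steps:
H(A) = 4 - A
(22051 + 10080)/(23575 + H(80)) = (22051 + 10080)/(23575 + (4 - 1*80)) = 32131/(23575 + (4 - 80)) = 32131/(23575 - 76) = 32131/23499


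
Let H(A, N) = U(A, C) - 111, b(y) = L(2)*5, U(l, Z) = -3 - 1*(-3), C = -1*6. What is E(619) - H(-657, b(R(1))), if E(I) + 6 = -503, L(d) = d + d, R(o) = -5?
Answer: -398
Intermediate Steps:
C = -6
U(l, Z) = 0 (U(l, Z) = -3 + 3 = 0)
L(d) = 2*d
b(y) = 20 (b(y) = (2*2)*5 = 4*5 = 20)
H(A, N) = -111 (H(A, N) = 0 - 111 = -111)
E(I) = -509 (E(I) = -6 - 503 = -509)
E(619) - H(-657, b(R(1))) = -509 - 1*(-111) = -509 + 111 = -398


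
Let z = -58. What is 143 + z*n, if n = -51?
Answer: 3101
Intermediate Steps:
143 + z*n = 143 - 58*(-51) = 143 + 2958 = 3101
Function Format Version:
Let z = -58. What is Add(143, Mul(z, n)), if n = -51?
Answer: 3101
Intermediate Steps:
Add(143, Mul(z, n)) = Add(143, Mul(-58, -51)) = Add(143, 2958) = 3101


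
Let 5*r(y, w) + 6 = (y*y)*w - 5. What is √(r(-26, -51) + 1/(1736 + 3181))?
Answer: I*√4168941731790/24585 ≈ 83.051*I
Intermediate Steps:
r(y, w) = -11/5 + w*y²/5 (r(y, w) = -6/5 + ((y*y)*w - 5)/5 = -6/5 + (y²*w - 5)/5 = -6/5 + (w*y² - 5)/5 = -6/5 + (-5 + w*y²)/5 = -6/5 + (-1 + w*y²/5) = -11/5 + w*y²/5)
√(r(-26, -51) + 1/(1736 + 3181)) = √((-11/5 + (⅕)*(-51)*(-26)²) + 1/(1736 + 3181)) = √((-11/5 + (⅕)*(-51)*676) + 1/4917) = √((-11/5 - 34476/5) + 1/4917) = √(-34487/5 + 1/4917) = √(-169572574/24585) = I*√4168941731790/24585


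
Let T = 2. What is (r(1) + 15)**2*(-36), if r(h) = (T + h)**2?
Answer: -20736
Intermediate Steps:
r(h) = (2 + h)**2
(r(1) + 15)**2*(-36) = ((2 + 1)**2 + 15)**2*(-36) = (3**2 + 15)**2*(-36) = (9 + 15)**2*(-36) = 24**2*(-36) = 576*(-36) = -20736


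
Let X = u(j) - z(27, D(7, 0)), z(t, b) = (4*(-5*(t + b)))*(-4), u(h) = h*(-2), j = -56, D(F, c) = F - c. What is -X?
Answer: 2608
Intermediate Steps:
D(F, c) = F - c
u(h) = -2*h
z(t, b) = 80*b + 80*t (z(t, b) = (4*(-5*(b + t)))*(-4) = (4*(-5*b - 5*t))*(-4) = (-20*b - 20*t)*(-4) = 80*b + 80*t)
X = -2608 (X = -2*(-56) - (80*(7 - 1*0) + 80*27) = 112 - (80*(7 + 0) + 2160) = 112 - (80*7 + 2160) = 112 - (560 + 2160) = 112 - 1*2720 = 112 - 2720 = -2608)
-X = -1*(-2608) = 2608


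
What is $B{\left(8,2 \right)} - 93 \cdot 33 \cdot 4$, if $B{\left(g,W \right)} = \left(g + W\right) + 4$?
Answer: $-12262$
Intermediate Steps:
$B{\left(g,W \right)} = 4 + W + g$ ($B{\left(g,W \right)} = \left(W + g\right) + 4 = 4 + W + g$)
$B{\left(8,2 \right)} - 93 \cdot 33 \cdot 4 = \left(4 + 2 + 8\right) - 93 \cdot 33 \cdot 4 = 14 - 12276 = -12262$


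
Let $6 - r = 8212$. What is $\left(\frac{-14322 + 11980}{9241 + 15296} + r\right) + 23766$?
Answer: $\frac{381793378}{24537} \approx 15560.0$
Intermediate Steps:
$r = -8206$ ($r = 6 - 8212 = -8206$)
$\left(\frac{-14322 + 11980}{9241 + 15296} + r\right) + 23766 = \left(\frac{-14322 + 11980}{9241 + 15296} - 8206\right) + 23766 = \left(- \frac{2342}{24537} - 8206\right) + 23766 = - \frac{201352964}{24537} + 23766 = \frac{381793378}{24537}$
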